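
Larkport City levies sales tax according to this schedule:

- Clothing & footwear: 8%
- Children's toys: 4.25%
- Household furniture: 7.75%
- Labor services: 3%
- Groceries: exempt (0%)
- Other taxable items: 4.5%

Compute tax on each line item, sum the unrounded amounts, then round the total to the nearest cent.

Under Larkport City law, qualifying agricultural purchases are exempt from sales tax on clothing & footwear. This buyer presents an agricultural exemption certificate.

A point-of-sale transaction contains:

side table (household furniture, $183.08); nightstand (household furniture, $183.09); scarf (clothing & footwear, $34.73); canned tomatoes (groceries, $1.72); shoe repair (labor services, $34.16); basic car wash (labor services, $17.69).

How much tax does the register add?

Side table $183.08: household furniture → 7.75% → $14.1887
Nightstand $183.09: household furniture → 7.75% → $14.189475
Scarf $34.73: clothing & footwear, buyer-exempt → 0% → $0.00
Canned tomatoes $1.72: groceries → 0% → $0.00
Shoe repair $34.16: labor services → 3% → $1.0248
Basic car wash $17.69: labor services → 3% → $0.5307
Unrounded tax sum = $29.933675 → $29.93

$29.93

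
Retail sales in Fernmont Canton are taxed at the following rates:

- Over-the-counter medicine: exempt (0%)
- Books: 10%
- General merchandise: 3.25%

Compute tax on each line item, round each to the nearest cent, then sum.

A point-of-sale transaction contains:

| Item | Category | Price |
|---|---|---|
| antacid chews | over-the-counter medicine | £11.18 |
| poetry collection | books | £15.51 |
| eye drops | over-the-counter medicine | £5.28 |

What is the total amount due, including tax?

£33.52

Antacid chews £11.18: over-the-counter medicine → 0% → £0.00
Poetry collection £15.51: books → 10% → £1.55
Eye drops £5.28: over-the-counter medicine → 0% → £0.00
Subtotal = £31.97; tax = £1.55; total due = £33.52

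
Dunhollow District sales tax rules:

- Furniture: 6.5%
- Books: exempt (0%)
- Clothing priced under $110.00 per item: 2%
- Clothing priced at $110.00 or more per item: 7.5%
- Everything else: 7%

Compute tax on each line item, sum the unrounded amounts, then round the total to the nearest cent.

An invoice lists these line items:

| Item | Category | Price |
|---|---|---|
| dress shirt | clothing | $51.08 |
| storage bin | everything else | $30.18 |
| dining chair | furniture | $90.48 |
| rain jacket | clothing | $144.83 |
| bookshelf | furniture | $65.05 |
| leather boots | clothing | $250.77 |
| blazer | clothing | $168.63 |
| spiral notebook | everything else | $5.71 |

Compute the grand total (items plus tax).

$862.69

Dress shirt $51.08: clothing, under $110.00 → 2% → $1.0216
Storage bin $30.18: everything else → 7% → $2.1126
Dining chair $90.48: furniture → 6.5% → $5.8812
Rain jacket $144.83: clothing, $110.00 or more → 7.5% → $10.86225
Bookshelf $65.05: furniture → 6.5% → $4.22825
Leather boots $250.77: clothing, $110.00 or more → 7.5% → $18.80775
Blazer $168.63: clothing, $110.00 or more → 7.5% → $12.64725
Spiral notebook $5.71: everything else → 7% → $0.3997
Subtotal = $806.73; unrounded tax = $55.9606 → $55.96; total due = $862.69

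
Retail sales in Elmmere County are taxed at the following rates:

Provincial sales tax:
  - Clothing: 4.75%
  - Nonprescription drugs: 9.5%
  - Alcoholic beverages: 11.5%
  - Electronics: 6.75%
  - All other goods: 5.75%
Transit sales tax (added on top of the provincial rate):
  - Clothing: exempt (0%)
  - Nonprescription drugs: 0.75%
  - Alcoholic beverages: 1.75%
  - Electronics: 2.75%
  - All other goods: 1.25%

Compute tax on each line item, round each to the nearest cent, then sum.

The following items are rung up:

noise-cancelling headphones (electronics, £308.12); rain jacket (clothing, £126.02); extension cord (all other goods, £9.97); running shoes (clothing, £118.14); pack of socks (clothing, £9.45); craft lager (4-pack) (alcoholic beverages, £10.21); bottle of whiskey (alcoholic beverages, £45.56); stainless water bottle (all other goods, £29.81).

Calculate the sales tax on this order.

£51.50

Noise-cancelling headphones £308.12: electronics → 6.75% + 2.75% transit = 9.5% → £29.27
Rain jacket £126.02: clothing → 4.75% + 0% transit = 4.75% → £5.99
Extension cord £9.97: all other goods → 5.75% + 1.25% transit = 7% → £0.70
Running shoes £118.14: clothing → 4.75% + 0% transit = 4.75% → £5.61
Pack of socks £9.45: clothing → 4.75% + 0% transit = 4.75% → £0.45
Craft lager (4-pack) £10.21: alcoholic beverages → 11.5% + 1.75% transit = 13.25% → £1.35
Bottle of whiskey £45.56: alcoholic beverages → 11.5% + 1.75% transit = 13.25% → £6.04
Stainless water bottle £29.81: all other goods → 5.75% + 1.25% transit = 7% → £2.09
Total tax = £29.27 + £5.99 + £0.70 + £5.61 + £0.45 + £1.35 + £6.04 + £2.09 = £51.50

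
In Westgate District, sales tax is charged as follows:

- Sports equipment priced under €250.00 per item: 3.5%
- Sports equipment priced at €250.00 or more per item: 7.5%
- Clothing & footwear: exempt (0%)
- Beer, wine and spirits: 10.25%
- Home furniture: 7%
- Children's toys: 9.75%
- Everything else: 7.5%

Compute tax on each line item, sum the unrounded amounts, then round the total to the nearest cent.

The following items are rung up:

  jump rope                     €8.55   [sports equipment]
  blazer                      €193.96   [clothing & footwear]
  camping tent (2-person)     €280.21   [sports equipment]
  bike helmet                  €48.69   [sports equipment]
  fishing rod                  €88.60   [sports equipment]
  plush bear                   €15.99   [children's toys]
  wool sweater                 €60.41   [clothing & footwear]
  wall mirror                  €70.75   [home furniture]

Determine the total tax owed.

Jump rope €8.55: sports equipment, under €250.00 → 3.5% → €0.29925
Blazer €193.96: clothing & footwear → 0% → €0.00
Camping tent (2-person) €280.21: sports equipment, €250.00 or more → 7.5% → €21.01575
Bike helmet €48.69: sports equipment, under €250.00 → 3.5% → €1.70415
Fishing rod €88.60: sports equipment, under €250.00 → 3.5% → €3.101
Plush bear €15.99: children's toys → 9.75% → €1.559025
Wool sweater €60.41: clothing & footwear → 0% → €0.00
Wall mirror €70.75: home furniture → 7% → €4.9525
Unrounded tax sum = €32.631675 → €32.63

€32.63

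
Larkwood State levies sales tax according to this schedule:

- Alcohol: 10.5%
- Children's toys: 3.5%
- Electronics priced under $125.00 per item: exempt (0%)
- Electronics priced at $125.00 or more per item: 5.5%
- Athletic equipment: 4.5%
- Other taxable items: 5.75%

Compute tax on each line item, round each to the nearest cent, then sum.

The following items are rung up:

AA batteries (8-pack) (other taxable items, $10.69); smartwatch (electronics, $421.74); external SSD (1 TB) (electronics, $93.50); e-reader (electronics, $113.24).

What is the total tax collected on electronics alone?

Smartwatch $421.74: electronics, $125.00 or more → 5.5% → $23.20
External SSD (1 TB) $93.50: electronics, under $125.00 → 0% → $0.00
E-reader $113.24: electronics, under $125.00 → 0% → $0.00
Tax on electronics = $23.20 + $0.00 + $0.00 = $23.20

$23.20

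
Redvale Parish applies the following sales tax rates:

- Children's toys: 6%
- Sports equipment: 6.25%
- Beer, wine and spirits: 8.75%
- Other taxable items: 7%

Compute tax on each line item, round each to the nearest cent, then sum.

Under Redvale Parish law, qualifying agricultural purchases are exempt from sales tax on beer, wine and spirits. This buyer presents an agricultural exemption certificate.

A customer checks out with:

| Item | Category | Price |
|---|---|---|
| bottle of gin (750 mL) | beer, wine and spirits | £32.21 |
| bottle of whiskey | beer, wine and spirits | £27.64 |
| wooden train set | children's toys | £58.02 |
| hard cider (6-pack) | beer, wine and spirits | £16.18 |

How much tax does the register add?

Bottle of gin (750 mL) £32.21: beer, wine and spirits, buyer-exempt → 0% → £0.00
Bottle of whiskey £27.64: beer, wine and spirits, buyer-exempt → 0% → £0.00
Wooden train set £58.02: children's toys → 6% → £3.48
Hard cider (6-pack) £16.18: beer, wine and spirits, buyer-exempt → 0% → £0.00
Total tax = £3.48

£3.48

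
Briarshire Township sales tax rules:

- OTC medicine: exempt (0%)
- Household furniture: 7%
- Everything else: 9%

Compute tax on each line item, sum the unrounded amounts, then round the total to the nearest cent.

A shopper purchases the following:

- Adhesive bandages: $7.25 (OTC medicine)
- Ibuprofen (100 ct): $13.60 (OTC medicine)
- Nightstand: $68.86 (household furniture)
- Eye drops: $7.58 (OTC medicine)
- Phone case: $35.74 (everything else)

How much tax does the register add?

Adhesive bandages $7.25: OTC medicine → 0% → $0.00
Ibuprofen (100 ct) $13.60: OTC medicine → 0% → $0.00
Nightstand $68.86: household furniture → 7% → $4.8202
Eye drops $7.58: OTC medicine → 0% → $0.00
Phone case $35.74: everything else → 9% → $3.2166
Unrounded tax sum = $8.0368 → $8.04

$8.04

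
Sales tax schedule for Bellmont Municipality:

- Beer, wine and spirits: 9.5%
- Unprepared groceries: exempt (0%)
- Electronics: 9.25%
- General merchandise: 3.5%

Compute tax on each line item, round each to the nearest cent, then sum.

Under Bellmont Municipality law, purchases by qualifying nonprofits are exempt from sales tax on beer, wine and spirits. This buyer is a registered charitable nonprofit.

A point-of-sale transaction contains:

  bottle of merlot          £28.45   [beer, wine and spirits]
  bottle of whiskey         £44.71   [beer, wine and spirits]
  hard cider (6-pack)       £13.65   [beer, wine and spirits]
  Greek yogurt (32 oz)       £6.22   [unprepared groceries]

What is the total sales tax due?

£0.00

Bottle of merlot £28.45: beer, wine and spirits, buyer-exempt → 0% → £0.00
Bottle of whiskey £44.71: beer, wine and spirits, buyer-exempt → 0% → £0.00
Hard cider (6-pack) £13.65: beer, wine and spirits, buyer-exempt → 0% → £0.00
Greek yogurt (32 oz) £6.22: unprepared groceries → 0% → £0.00
Total tax = £0.00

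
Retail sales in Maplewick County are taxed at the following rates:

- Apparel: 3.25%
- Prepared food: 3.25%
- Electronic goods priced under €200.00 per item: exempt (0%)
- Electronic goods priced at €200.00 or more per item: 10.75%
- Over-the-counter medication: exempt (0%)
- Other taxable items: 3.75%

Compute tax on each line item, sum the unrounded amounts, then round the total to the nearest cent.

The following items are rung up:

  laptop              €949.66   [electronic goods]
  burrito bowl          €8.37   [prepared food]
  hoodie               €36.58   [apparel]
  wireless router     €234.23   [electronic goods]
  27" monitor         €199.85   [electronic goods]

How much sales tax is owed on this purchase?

Laptop €949.66: electronic goods, €200.00 or more → 10.75% → €102.08845
Burrito bowl €8.37: prepared food → 3.25% → €0.272025
Hoodie €36.58: apparel → 3.25% → €1.18885
Wireless router €234.23: electronic goods, €200.00 or more → 10.75% → €25.179725
27" monitor €199.85: electronic goods, under €200.00 → 0% → €0.00
Unrounded tax sum = €128.72905 → €128.73

€128.73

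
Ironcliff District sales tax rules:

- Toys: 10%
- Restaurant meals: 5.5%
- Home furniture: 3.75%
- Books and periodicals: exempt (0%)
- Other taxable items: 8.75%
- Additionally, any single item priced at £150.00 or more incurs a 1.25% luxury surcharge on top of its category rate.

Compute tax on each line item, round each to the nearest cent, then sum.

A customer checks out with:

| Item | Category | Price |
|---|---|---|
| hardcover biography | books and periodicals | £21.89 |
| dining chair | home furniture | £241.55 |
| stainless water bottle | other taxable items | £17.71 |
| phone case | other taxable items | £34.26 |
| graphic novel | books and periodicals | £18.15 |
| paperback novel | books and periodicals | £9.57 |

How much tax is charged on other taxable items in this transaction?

Stainless water bottle £17.71: other taxable items → 8.75% → £1.55
Phone case £34.26: other taxable items → 8.75% → £3.00
Tax on other taxable items = £1.55 + £3.00 = £4.55

£4.55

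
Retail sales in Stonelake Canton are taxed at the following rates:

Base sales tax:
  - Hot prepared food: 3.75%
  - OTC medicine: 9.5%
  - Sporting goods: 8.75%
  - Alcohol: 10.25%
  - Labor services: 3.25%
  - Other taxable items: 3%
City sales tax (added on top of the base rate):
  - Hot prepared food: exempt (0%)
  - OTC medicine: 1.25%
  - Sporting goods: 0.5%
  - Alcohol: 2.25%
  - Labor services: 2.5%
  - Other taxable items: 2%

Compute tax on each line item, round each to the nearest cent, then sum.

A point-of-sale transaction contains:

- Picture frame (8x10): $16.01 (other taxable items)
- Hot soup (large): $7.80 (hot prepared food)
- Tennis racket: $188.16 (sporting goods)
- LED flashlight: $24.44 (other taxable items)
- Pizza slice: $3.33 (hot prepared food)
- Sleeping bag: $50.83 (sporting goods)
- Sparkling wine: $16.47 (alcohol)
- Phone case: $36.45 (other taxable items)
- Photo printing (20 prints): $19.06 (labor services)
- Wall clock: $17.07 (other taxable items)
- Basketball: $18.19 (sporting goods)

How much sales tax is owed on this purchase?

Picture frame (8x10) $16.01: other taxable items → 3% + 2% city = 5% → $0.80
Hot soup (large) $7.80: hot prepared food → 3.75% + 0% city = 3.75% → $0.29
Tennis racket $188.16: sporting goods → 8.75% + 0.5% city = 9.25% → $17.40
LED flashlight $24.44: other taxable items → 3% + 2% city = 5% → $1.22
Pizza slice $3.33: hot prepared food → 3.75% + 0% city = 3.75% → $0.12
Sleeping bag $50.83: sporting goods → 8.75% + 0.5% city = 9.25% → $4.70
Sparkling wine $16.47: alcohol → 10.25% + 2.25% city = 12.5% → $2.06
Phone case $36.45: other taxable items → 3% + 2% city = 5% → $1.82
Photo printing (20 prints) $19.06: labor services → 3.25% + 2.5% city = 5.75% → $1.10
Wall clock $17.07: other taxable items → 3% + 2% city = 5% → $0.85
Basketball $18.19: sporting goods → 8.75% + 0.5% city = 9.25% → $1.68
Total tax = $0.80 + $0.29 + $17.40 + $1.22 + $0.12 + $4.70 + $2.06 + $1.82 + $1.10 + $0.85 + $1.68 = $32.04

$32.04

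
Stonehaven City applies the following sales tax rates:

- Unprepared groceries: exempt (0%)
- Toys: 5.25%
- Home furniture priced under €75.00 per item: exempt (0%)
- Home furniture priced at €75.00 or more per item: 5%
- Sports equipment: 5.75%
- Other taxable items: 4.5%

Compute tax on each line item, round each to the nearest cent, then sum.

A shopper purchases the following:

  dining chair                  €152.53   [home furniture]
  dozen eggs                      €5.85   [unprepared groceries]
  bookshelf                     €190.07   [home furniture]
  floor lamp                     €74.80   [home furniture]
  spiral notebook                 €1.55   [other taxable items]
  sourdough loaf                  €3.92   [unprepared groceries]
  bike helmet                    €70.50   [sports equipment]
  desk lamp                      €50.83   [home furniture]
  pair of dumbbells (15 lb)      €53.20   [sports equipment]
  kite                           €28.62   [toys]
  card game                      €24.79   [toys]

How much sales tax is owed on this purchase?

€27.11

Dining chair €152.53: home furniture, €75.00 or more → 5% → €7.63
Dozen eggs €5.85: unprepared groceries → 0% → €0.00
Bookshelf €190.07: home furniture, €75.00 or more → 5% → €9.50
Floor lamp €74.80: home furniture, under €75.00 → 0% → €0.00
Spiral notebook €1.55: other taxable items → 4.5% → €0.07
Sourdough loaf €3.92: unprepared groceries → 0% → €0.00
Bike helmet €70.50: sports equipment → 5.75% → €4.05
Desk lamp €50.83: home furniture, under €75.00 → 0% → €0.00
Pair of dumbbells (15 lb) €53.20: sports equipment → 5.75% → €3.06
Kite €28.62: toys → 5.25% → €1.50
Card game €24.79: toys → 5.25% → €1.30
Total tax = €7.63 + €9.50 + €0.07 + €4.05 + €3.06 + €1.50 + €1.30 = €27.11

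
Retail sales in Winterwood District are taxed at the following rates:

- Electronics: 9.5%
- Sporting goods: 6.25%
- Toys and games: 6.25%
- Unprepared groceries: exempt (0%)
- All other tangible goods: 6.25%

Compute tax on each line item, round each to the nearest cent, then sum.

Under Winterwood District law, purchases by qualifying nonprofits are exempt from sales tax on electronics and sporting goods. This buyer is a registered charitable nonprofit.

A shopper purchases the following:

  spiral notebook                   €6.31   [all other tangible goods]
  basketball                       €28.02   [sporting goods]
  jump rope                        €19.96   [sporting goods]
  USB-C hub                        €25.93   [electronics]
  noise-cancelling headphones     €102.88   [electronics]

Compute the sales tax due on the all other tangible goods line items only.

€0.39

Spiral notebook €6.31: all other tangible goods → 6.25% → €0.39
Tax on all other tangible goods = €0.39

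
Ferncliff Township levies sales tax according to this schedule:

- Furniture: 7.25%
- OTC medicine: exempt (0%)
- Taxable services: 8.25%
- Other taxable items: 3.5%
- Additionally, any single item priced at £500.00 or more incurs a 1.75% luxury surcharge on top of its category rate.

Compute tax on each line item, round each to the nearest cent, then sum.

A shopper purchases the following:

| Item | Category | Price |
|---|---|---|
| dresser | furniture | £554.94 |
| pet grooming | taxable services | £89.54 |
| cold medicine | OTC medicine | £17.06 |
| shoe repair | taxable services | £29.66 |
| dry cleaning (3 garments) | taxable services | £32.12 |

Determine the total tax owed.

£62.43

Dresser £554.94: furniture → 7.25% + 1.75% surcharge = 9% → £49.94
Pet grooming £89.54: taxable services → 8.25% → £7.39
Cold medicine £17.06: OTC medicine → 0% → £0.00
Shoe repair £29.66: taxable services → 8.25% → £2.45
Dry cleaning (3 garments) £32.12: taxable services → 8.25% → £2.65
Total tax = £49.94 + £7.39 + £2.45 + £2.65 = £62.43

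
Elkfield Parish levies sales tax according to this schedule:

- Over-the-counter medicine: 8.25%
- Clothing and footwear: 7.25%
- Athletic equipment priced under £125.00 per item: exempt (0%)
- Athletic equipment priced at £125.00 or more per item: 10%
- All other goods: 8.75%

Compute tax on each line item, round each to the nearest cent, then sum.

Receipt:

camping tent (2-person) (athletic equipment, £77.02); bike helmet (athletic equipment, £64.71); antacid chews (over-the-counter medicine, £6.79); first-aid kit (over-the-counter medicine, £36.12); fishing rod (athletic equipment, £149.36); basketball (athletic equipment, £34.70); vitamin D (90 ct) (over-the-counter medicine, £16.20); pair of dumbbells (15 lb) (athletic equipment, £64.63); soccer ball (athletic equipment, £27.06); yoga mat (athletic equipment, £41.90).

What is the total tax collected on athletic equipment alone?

£14.94

Camping tent (2-person) £77.02: athletic equipment, under £125.00 → 0% → £0.00
Bike helmet £64.71: athletic equipment, under £125.00 → 0% → £0.00
Fishing rod £149.36: athletic equipment, £125.00 or more → 10% → £14.94
Basketball £34.70: athletic equipment, under £125.00 → 0% → £0.00
Pair of dumbbells (15 lb) £64.63: athletic equipment, under £125.00 → 0% → £0.00
Soccer ball £27.06: athletic equipment, under £125.00 → 0% → £0.00
Yoga mat £41.90: athletic equipment, under £125.00 → 0% → £0.00
Tax on athletic equipment = £0.00 + £0.00 + £14.94 + £0.00 + £0.00 + £0.00 + £0.00 = £14.94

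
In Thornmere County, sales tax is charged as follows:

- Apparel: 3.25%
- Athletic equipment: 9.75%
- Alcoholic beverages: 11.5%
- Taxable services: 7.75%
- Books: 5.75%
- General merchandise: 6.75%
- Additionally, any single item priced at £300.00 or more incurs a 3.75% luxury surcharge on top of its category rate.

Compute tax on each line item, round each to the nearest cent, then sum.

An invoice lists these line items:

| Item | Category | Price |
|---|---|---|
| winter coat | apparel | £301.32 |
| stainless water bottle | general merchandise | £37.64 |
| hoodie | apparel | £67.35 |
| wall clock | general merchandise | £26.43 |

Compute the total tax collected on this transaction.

Winter coat £301.32: apparel → 3.25% + 3.75% surcharge = 7% → £21.09
Stainless water bottle £37.64: general merchandise → 6.75% → £2.54
Hoodie £67.35: apparel → 3.25% → £2.19
Wall clock £26.43: general merchandise → 6.75% → £1.78
Total tax = £21.09 + £2.54 + £2.19 + £1.78 = £27.60

£27.60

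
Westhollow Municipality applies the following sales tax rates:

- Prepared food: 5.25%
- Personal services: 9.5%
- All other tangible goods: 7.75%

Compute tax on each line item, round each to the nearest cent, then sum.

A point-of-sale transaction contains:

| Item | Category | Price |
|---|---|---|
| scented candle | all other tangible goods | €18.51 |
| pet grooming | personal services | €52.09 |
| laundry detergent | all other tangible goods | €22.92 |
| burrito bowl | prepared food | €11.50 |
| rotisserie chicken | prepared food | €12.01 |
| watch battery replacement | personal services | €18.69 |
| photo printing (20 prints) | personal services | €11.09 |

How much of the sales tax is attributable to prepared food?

Burrito bowl €11.50: prepared food → 5.25% → €0.60
Rotisserie chicken €12.01: prepared food → 5.25% → €0.63
Tax on prepared food = €0.60 + €0.63 = €1.23

€1.23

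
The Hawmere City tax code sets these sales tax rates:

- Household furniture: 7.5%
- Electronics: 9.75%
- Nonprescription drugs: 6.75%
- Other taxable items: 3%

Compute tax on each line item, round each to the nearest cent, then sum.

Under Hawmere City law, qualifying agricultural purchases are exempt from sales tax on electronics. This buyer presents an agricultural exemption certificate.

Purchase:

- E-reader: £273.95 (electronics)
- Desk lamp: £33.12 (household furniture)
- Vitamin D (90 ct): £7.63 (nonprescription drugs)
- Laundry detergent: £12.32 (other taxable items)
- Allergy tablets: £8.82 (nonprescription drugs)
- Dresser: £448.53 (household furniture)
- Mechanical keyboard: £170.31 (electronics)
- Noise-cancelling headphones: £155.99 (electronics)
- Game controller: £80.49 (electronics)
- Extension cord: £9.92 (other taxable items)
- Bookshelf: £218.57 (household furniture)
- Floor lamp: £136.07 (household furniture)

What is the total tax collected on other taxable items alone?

£0.67

Laundry detergent £12.32: other taxable items → 3% → £0.37
Extension cord £9.92: other taxable items → 3% → £0.30
Tax on other taxable items = £0.37 + £0.30 = £0.67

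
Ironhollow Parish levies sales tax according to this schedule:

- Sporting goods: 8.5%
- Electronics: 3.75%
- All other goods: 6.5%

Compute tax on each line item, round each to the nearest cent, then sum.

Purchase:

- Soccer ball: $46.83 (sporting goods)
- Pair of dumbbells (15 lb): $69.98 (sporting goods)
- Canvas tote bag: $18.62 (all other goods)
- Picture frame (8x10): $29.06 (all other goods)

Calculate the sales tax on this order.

$13.03

Soccer ball $46.83: sporting goods → 8.5% → $3.98
Pair of dumbbells (15 lb) $69.98: sporting goods → 8.5% → $5.95
Canvas tote bag $18.62: all other goods → 6.5% → $1.21
Picture frame (8x10) $29.06: all other goods → 6.5% → $1.89
Total tax = $3.98 + $5.95 + $1.21 + $1.89 = $13.03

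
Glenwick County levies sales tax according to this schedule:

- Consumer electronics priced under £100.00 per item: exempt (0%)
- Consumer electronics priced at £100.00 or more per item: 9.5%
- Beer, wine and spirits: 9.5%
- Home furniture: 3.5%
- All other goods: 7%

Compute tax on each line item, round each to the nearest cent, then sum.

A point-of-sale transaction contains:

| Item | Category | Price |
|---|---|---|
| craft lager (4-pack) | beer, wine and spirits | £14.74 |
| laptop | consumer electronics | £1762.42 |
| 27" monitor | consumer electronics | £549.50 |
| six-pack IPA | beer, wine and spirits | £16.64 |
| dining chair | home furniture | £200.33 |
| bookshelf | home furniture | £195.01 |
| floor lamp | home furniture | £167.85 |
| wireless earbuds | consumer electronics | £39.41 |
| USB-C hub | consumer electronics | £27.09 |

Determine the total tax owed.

Craft lager (4-pack) £14.74: beer, wine and spirits → 9.5% → £1.40
Laptop £1762.42: consumer electronics, £100.00 or more → 9.5% → £167.43
27" monitor £549.50: consumer electronics, £100.00 or more → 9.5% → £52.20
Six-pack IPA £16.64: beer, wine and spirits → 9.5% → £1.58
Dining chair £200.33: home furniture → 3.5% → £7.01
Bookshelf £195.01: home furniture → 3.5% → £6.83
Floor lamp £167.85: home furniture → 3.5% → £5.87
Wireless earbuds £39.41: consumer electronics, under £100.00 → 0% → £0.00
USB-C hub £27.09: consumer electronics, under £100.00 → 0% → £0.00
Total tax = £1.40 + £167.43 + £52.20 + £1.58 + £7.01 + £6.83 + £5.87 = £242.32

£242.32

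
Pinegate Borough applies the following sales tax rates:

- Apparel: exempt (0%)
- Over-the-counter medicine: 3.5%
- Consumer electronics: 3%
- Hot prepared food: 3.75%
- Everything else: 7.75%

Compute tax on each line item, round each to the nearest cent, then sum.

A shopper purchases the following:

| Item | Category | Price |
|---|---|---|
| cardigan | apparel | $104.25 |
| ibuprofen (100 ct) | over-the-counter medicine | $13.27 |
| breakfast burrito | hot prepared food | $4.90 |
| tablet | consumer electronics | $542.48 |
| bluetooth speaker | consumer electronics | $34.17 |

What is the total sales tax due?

Cardigan $104.25: apparel → 0% → $0.00
Ibuprofen (100 ct) $13.27: over-the-counter medicine → 3.5% → $0.46
Breakfast burrito $4.90: hot prepared food → 3.75% → $0.18
Tablet $542.48: consumer electronics → 3% → $16.27
Bluetooth speaker $34.17: consumer electronics → 3% → $1.03
Total tax = $0.46 + $0.18 + $16.27 + $1.03 = $17.94

$17.94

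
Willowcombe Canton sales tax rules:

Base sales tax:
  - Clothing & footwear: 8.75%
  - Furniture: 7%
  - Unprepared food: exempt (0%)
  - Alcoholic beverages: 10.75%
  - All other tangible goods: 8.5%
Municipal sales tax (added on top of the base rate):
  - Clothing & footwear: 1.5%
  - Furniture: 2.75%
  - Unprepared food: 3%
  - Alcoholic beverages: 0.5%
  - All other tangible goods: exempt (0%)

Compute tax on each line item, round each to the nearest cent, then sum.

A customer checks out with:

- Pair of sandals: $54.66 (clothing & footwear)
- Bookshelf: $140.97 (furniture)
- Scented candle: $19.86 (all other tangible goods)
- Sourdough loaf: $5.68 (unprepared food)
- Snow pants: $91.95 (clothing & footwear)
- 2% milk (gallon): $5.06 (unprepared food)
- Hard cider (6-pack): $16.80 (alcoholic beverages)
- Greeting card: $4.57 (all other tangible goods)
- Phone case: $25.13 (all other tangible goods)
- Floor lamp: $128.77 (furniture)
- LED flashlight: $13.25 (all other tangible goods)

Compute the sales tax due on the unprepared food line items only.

Sourdough loaf $5.68: unprepared food → 0% + 3% municipal = 3% → $0.17
2% milk (gallon) $5.06: unprepared food → 0% + 3% municipal = 3% → $0.15
Tax on unprepared food = $0.17 + $0.15 = $0.32

$0.32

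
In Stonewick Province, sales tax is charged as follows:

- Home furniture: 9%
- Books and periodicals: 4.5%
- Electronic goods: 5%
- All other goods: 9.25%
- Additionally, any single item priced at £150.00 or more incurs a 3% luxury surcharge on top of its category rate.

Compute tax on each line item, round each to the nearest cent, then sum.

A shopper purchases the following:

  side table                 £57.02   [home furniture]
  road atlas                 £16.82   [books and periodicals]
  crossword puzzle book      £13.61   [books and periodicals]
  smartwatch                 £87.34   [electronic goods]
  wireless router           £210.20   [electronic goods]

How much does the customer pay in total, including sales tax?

£412.68

Side table £57.02: home furniture → 9% → £5.13
Road atlas £16.82: books and periodicals → 4.5% → £0.76
Crossword puzzle book £13.61: books and periodicals → 4.5% → £0.61
Smartwatch £87.34: electronic goods → 5% → £4.37
Wireless router £210.20: electronic goods → 5% + 3% surcharge = 8% → £16.82
Subtotal = £384.99; tax = £27.69; total due = £412.68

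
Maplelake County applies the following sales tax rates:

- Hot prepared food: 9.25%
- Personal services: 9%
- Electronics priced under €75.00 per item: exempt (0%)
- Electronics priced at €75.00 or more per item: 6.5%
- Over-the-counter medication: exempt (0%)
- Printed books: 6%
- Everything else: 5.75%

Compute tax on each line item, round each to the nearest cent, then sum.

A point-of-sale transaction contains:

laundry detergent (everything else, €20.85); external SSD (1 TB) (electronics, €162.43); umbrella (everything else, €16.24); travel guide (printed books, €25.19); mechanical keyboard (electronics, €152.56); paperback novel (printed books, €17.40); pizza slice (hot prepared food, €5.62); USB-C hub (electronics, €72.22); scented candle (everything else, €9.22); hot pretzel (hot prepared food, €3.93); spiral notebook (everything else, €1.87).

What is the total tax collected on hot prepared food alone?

Pizza slice €5.62: hot prepared food → 9.25% → €0.52
Hot pretzel €3.93: hot prepared food → 9.25% → €0.36
Tax on hot prepared food = €0.52 + €0.36 = €0.88

€0.88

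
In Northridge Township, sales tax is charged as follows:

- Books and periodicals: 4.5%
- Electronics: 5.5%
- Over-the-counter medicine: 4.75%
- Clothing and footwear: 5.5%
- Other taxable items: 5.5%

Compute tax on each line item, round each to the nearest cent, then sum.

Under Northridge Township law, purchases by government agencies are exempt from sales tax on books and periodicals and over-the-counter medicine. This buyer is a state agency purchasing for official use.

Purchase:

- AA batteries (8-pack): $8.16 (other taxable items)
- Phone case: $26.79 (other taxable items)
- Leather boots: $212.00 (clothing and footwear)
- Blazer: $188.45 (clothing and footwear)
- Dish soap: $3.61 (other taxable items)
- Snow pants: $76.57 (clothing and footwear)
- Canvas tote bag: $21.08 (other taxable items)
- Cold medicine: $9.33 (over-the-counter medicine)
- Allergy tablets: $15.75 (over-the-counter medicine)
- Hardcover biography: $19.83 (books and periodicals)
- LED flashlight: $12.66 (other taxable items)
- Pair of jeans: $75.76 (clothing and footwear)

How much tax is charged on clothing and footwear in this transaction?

Leather boots $212.00: clothing and footwear → 5.5% → $11.66
Blazer $188.45: clothing and footwear → 5.5% → $10.36
Snow pants $76.57: clothing and footwear → 5.5% → $4.21
Pair of jeans $75.76: clothing and footwear → 5.5% → $4.17
Tax on clothing and footwear = $11.66 + $10.36 + $4.21 + $4.17 = $30.40

$30.40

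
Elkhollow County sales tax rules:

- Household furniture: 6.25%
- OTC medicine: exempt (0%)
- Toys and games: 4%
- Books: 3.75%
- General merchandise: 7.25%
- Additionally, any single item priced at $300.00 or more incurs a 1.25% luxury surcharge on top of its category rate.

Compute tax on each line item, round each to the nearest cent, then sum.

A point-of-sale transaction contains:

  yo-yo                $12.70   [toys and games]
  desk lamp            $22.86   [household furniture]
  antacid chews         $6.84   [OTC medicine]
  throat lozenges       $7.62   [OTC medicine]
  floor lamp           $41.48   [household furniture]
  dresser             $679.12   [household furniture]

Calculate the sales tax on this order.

Yo-yo $12.70: toys and games → 4% → $0.51
Desk lamp $22.86: household furniture → 6.25% → $1.43
Antacid chews $6.84: OTC medicine → 0% → $0.00
Throat lozenges $7.62: OTC medicine → 0% → $0.00
Floor lamp $41.48: household furniture → 6.25% → $2.59
Dresser $679.12: household furniture → 6.25% + 1.25% surcharge = 7.5% → $50.93
Total tax = $0.51 + $1.43 + $2.59 + $50.93 = $55.46

$55.46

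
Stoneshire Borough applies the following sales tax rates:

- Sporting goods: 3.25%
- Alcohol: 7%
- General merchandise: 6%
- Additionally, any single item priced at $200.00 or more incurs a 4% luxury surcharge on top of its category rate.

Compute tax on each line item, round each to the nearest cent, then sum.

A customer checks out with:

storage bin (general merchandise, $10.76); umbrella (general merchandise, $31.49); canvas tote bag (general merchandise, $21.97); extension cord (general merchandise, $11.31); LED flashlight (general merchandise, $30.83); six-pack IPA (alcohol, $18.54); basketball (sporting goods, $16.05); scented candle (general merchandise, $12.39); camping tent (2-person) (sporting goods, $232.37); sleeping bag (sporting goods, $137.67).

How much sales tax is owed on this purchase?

$30.27

Storage bin $10.76: general merchandise → 6% → $0.65
Umbrella $31.49: general merchandise → 6% → $1.89
Canvas tote bag $21.97: general merchandise → 6% → $1.32
Extension cord $11.31: general merchandise → 6% → $0.68
LED flashlight $30.83: general merchandise → 6% → $1.85
Six-pack IPA $18.54: alcohol → 7% → $1.30
Basketball $16.05: sporting goods → 3.25% → $0.52
Scented candle $12.39: general merchandise → 6% → $0.74
Camping tent (2-person) $232.37: sporting goods → 3.25% + 4% surcharge = 7.25% → $16.85
Sleeping bag $137.67: sporting goods → 3.25% → $4.47
Total tax = $0.65 + $1.89 + $1.32 + $0.68 + $1.85 + $1.30 + $0.52 + $0.74 + $16.85 + $4.47 = $30.27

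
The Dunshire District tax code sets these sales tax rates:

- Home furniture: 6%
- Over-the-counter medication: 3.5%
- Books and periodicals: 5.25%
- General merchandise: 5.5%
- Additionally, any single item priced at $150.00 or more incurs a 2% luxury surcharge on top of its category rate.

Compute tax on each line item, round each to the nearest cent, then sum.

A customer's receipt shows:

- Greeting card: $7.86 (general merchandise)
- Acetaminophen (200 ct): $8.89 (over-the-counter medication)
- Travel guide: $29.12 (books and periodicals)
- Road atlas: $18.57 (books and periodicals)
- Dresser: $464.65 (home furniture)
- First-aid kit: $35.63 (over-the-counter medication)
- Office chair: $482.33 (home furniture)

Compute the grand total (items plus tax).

Greeting card $7.86: general merchandise → 5.5% → $0.43
Acetaminophen (200 ct) $8.89: over-the-counter medication → 3.5% → $0.31
Travel guide $29.12: books and periodicals → 5.25% → $1.53
Road atlas $18.57: books and periodicals → 5.25% → $0.97
Dresser $464.65: home furniture → 6% + 2% surcharge = 8% → $37.17
First-aid kit $35.63: over-the-counter medication → 3.5% → $1.25
Office chair $482.33: home furniture → 6% + 2% surcharge = 8% → $38.59
Subtotal = $1047.05; tax = $80.25; total due = $1127.30

$1127.30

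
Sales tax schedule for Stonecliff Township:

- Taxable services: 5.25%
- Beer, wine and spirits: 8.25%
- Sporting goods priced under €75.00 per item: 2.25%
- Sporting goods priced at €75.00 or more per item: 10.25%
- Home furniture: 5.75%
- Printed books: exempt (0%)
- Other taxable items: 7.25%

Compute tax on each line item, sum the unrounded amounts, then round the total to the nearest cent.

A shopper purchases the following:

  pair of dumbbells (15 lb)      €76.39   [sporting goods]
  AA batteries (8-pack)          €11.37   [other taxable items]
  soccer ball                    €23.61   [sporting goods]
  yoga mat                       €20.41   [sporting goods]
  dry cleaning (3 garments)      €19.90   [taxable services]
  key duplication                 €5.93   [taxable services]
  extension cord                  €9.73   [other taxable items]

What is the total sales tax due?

€11.71

Pair of dumbbells (15 lb) €76.39: sporting goods, €75.00 or more → 10.25% → €7.829975
AA batteries (8-pack) €11.37: other taxable items → 7.25% → €0.824325
Soccer ball €23.61: sporting goods, under €75.00 → 2.25% → €0.531225
Yoga mat €20.41: sporting goods, under €75.00 → 2.25% → €0.459225
Dry cleaning (3 garments) €19.90: taxable services → 5.25% → €1.04475
Key duplication €5.93: taxable services → 5.25% → €0.311325
Extension cord €9.73: other taxable items → 7.25% → €0.705425
Unrounded tax sum = €11.70625 → €11.71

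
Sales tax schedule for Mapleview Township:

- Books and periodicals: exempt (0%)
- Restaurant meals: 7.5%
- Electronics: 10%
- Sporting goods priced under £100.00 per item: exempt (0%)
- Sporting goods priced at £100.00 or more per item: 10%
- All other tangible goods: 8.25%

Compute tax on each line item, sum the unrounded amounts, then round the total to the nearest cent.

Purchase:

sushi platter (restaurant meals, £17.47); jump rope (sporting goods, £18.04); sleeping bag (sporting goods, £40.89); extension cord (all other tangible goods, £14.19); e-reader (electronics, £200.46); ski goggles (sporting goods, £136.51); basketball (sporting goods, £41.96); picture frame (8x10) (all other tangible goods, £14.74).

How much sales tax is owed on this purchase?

£37.39

Sushi platter £17.47: restaurant meals → 7.5% → £1.31025
Jump rope £18.04: sporting goods, under £100.00 → 0% → £0.00
Sleeping bag £40.89: sporting goods, under £100.00 → 0% → £0.00
Extension cord £14.19: all other tangible goods → 8.25% → £1.170675
E-reader £200.46: electronics → 10% → £20.046
Ski goggles £136.51: sporting goods, £100.00 or more → 10% → £13.651
Basketball £41.96: sporting goods, under £100.00 → 0% → £0.00
Picture frame (8x10) £14.74: all other tangible goods → 8.25% → £1.21605
Unrounded tax sum = £37.393975 → £37.39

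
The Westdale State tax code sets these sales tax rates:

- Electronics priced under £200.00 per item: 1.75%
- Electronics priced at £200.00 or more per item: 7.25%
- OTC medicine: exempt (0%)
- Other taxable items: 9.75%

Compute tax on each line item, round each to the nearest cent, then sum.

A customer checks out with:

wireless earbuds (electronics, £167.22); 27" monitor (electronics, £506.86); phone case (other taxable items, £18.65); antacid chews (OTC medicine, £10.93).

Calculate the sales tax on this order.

£41.50

Wireless earbuds £167.22: electronics, under £200.00 → 1.75% → £2.93
27" monitor £506.86: electronics, £200.00 or more → 7.25% → £36.75
Phone case £18.65: other taxable items → 9.75% → £1.82
Antacid chews £10.93: OTC medicine → 0% → £0.00
Total tax = £2.93 + £36.75 + £1.82 = £41.50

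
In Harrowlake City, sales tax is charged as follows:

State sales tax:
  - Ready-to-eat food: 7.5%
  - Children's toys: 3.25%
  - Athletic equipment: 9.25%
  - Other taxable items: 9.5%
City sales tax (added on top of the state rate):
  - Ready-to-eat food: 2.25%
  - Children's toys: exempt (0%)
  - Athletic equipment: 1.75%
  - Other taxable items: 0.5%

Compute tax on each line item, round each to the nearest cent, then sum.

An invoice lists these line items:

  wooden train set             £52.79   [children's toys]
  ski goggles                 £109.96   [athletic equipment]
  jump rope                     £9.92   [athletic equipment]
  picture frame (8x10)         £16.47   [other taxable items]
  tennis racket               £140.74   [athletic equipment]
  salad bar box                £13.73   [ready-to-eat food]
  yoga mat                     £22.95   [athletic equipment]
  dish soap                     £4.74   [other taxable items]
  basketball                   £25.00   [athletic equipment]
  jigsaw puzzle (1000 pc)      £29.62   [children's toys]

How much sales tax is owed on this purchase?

£40.08

Wooden train set £52.79: children's toys → 3.25% + 0% city = 3.25% → £1.72
Ski goggles £109.96: athletic equipment → 9.25% + 1.75% city = 11% → £12.10
Jump rope £9.92: athletic equipment → 9.25% + 1.75% city = 11% → £1.09
Picture frame (8x10) £16.47: other taxable items → 9.5% + 0.5% city = 10% → £1.65
Tennis racket £140.74: athletic equipment → 9.25% + 1.75% city = 11% → £15.48
Salad bar box £13.73: ready-to-eat food → 7.5% + 2.25% city = 9.75% → £1.34
Yoga mat £22.95: athletic equipment → 9.25% + 1.75% city = 11% → £2.52
Dish soap £4.74: other taxable items → 9.5% + 0.5% city = 10% → £0.47
Basketball £25.00: athletic equipment → 9.25% + 1.75% city = 11% → £2.75
Jigsaw puzzle (1000 pc) £29.62: children's toys → 3.25% + 0% city = 3.25% → £0.96
Total tax = £1.72 + £12.10 + £1.09 + £1.65 + £15.48 + £1.34 + £2.52 + £0.47 + £2.75 + £0.96 = £40.08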